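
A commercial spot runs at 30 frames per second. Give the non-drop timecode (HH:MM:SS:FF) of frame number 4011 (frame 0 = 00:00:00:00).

4011 ÷ 30 = 133 full seconds, remainder 21 frames.
133 s = 0 h 2 min 13 s.
Timecode: 00:02:13:21.

00:02:13:21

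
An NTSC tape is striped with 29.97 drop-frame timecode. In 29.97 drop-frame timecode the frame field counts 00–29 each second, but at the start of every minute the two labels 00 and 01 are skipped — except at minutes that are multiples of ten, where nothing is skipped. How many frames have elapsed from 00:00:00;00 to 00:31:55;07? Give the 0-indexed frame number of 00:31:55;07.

57401

Complete 10-minute blocks: 3, each 17982 frames → 53946.
Remaining 1 whole minute in the current block: 1800 + 0 × 1798 = 1800 frames.
Within the current minute: 55 × 30 + 7 − 2 = 1655 (labels ;00/;01 skipped at this minute). Total = 53946 + 1800 + 1655 = 57401.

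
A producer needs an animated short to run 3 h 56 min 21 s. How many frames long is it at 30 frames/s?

425430 frames

3 h 56 min 21 s = 14181 s.
Frames = 14181 × 30 = 425430.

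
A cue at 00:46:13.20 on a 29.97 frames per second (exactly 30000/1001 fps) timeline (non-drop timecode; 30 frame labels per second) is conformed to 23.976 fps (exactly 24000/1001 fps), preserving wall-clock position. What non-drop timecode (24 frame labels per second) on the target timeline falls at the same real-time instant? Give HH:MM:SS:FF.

Source frame index: (0×3600 + 46×60 + 13) × 30 + 20 = 83210.
Real time: 83210 / (30000/1001) = 8329321/3000 s.
Target frame: (8329321/3000) × (24000/1001) = 66568.
At 24 labels/s: frame 66568 → 00:46:13:16.

00:46:13:16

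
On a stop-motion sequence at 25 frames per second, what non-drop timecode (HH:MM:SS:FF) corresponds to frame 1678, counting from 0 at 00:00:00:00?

00:01:07:03

1678 ÷ 25 = 67 full seconds, remainder 3 frames.
67 s = 0 h 1 min 7 s.
Timecode: 00:01:07:03.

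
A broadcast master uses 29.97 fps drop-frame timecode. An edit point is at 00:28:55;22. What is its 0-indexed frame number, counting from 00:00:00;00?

52020

Complete 10-minute blocks: 2, each 17982 frames → 35964.
Remaining 8 whole minutes in the current block: 1800 + 7 × 1798 = 14386 frames.
Within the current minute: 55 × 30 + 22 − 2 = 1670 (labels ;00/;01 skipped at this minute). Total = 35964 + 14386 + 1670 = 52020.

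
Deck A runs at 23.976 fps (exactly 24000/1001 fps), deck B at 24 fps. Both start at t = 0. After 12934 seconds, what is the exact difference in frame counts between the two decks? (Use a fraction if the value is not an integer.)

A emits 24000/1001 × 12934 = 310416000/1001 frames; B emits 24 × 12934 = 310416.
Difference = 310416/1001 frames (≈ 310.1059); B is ahead of A.

310416/1001 frames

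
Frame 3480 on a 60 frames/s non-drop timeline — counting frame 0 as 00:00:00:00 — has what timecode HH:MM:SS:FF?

00:00:58:00

3480 ÷ 60 = 58 full seconds, remainder 0 frames.
58 s = 0 h 0 min 58 s.
Timecode: 00:00:58:00.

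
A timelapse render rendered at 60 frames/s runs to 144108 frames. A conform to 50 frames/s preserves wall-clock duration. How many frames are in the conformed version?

120090 frames

Target frames = source frames × (target rate / source rate) = 144108 × (50)/(60) = 144108 × 5/6 = 120090.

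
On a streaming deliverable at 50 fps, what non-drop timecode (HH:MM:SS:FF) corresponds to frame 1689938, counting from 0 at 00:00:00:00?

1689938 ÷ 50 = 33798 full seconds, remainder 38 frames.
33798 s = 9 h 23 min 18 s.
Timecode: 09:23:18:38.

09:23:18:38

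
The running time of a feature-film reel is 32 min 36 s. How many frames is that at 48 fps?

32 min 36 s = 1956 s.
Frames = 1956 × 48 = 93888.

93888 frames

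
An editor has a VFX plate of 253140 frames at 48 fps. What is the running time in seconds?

Running time = 253140 / (48) = 5273.75 s.

5273.75 seconds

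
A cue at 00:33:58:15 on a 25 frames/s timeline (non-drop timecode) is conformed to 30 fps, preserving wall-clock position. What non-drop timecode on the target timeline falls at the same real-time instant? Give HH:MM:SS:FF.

Source frame index: (0×3600 + 33×60 + 58) × 25 + 15 = 50965.
Real time: 50965 / (25) = 10193/5 s.
Target frame: (10193/5) × (30) = 61158.
At 30 labels/s: frame 61158 → 00:33:58:18.

00:33:58:18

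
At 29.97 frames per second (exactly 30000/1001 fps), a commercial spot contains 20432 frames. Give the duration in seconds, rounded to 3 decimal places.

681.748 seconds

Running time = 20432 × 1001/30000 = 1278277/1875 s ≈ 681.748 s.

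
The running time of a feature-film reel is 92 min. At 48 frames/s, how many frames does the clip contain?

92 min = 5520 s.
Frames = 5520 × 48 = 264960.

264960 frames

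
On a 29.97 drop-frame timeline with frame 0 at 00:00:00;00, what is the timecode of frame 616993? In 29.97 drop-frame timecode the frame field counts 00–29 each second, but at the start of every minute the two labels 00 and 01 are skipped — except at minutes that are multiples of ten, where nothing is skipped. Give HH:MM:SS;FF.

05:43:07;01

Each 10-minute DF block holds 10 × 60 × 30 − 9 × 2 = 17982 frames. 616993 ÷ 17982 → 34 full blocks, remainder 5605.
Within the partial block the first minute is 1800 frames and each further minute 1798, so 3 further minute boundaries passed. Total skipped labels = 18 × 34 + 2 × 3 = 618.
Non-drop label index = 616993 + 618 = 617611; at 30 labels/s that is 05:43:07:01, i.e. DF 05:43:07;01.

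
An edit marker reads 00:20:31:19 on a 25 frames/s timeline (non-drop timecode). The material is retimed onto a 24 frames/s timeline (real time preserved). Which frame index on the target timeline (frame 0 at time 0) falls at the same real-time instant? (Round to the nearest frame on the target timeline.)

frame 29562

Source frame index: (0×3600 + 20×60 + 31) × 25 + 19 = 30794.
Real time: 30794 / (25) = 30794/25 s.
Target frame: (30794/25) × (24) = 739056/25 ≈ 29562.240 → 29562.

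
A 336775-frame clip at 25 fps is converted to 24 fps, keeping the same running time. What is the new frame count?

323304 frames

Target frames = source frames × (target rate / source rate) = 336775 × (24)/(25) = 336775 × 24/25 = 323304.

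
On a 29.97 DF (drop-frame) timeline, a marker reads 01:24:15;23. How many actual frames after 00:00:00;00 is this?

Complete 10-minute blocks: 8, each 17982 frames → 143856.
Remaining 4 whole minutes in the current block: 1800 + 3 × 1798 = 7194 frames.
Within the current minute: 15 × 30 + 23 − 2 = 471 (labels ;00/;01 skipped at this minute). Total = 143856 + 7194 + 471 = 151521.

151521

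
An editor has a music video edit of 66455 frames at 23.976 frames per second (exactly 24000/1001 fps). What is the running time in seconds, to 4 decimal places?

Running time = 66455 × 1001/24000 = 13304291/4800 s ≈ 2771.7273 s.

2771.7273 seconds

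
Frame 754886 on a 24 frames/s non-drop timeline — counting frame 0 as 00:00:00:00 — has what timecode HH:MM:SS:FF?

754886 ÷ 24 = 31453 full seconds, remainder 14 frames.
31453 s = 8 h 44 min 13 s.
Timecode: 08:44:13:14.

08:44:13:14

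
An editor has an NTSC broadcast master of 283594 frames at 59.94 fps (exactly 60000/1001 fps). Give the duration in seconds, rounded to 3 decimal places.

4731.293 seconds

Running time = 283594 × 1001/60000 = 141938797/30000 s ≈ 4731.293 s.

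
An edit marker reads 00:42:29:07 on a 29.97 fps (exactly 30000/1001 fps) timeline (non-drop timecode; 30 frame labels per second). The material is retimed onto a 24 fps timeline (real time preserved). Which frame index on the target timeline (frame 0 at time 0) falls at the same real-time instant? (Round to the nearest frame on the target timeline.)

Source frame index: (0×3600 + 42×60 + 29) × 30 + 7 = 76477.
Real time: 76477 / (30000/1001) = 76553477/30000 s.
Target frame: (76553477/30000) × (24) = 76553477/1250 ≈ 61242.782 → 61243.

frame 61243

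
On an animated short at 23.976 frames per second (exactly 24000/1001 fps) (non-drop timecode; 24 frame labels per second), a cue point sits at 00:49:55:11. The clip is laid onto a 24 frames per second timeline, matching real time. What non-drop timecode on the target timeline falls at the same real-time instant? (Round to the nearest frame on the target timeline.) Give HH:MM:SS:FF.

00:49:58:11

Source frame index: (0×3600 + 49×60 + 55) × 24 + 11 = 71891.
Real time: 71891 / (24000/1001) = 71962891/24000 s.
Target frame: (71962891/24000) × (24) = 71962891/1000 ≈ 71962.891 → 71963.
At 24 labels/s: frame 71963 → 00:49:58:11.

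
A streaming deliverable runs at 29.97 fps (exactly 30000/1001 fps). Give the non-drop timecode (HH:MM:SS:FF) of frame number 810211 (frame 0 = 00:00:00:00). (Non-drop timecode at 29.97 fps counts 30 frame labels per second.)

07:30:07:01

810211 ÷ 30 = 27007 full seconds, remainder 1 frame.
27007 s = 7 h 30 min 7 s.
Timecode: 07:30:07:01.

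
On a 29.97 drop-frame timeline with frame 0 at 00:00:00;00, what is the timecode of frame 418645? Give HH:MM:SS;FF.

Ten DF minutes hold 17982 frames, so frame 418645 lies in block 23 (frames 413586–431567) with 5059 frames into that block.
The block's first minute is 1800 frames and the rest 1798 each; 5059 frames reaches minute 2, so 23 × 18 + 2 × 2 = 418 labels have been skipped so far.
Adding those back, label number 418645 + 418 = 419063 at 30 labels/s is 13968 s + 23 f = 3 h 52 min 48 s frame 23, i.e. 03:52:48;23.

03:52:48;23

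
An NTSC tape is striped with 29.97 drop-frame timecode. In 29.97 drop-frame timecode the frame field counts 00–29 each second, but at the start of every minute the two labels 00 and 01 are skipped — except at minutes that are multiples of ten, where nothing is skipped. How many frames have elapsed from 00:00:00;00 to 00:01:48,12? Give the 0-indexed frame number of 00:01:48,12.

3250

Complete 10-minute blocks: 0, each 17982 frames → 0.
Remaining 1 whole minute in the current block: 1800 + 0 × 1798 = 1800 frames.
Within the current minute: 48 × 30 + 12 − 2 = 1450 (labels ;00/;01 skipped at this minute). Total = 0 + 1800 + 1450 = 3250.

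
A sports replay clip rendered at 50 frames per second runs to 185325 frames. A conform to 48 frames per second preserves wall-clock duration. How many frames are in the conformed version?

177912 frames

Target frames = source frames × (target rate / source rate) = 185325 × (48)/(50) = 185325 × 24/25 = 177912.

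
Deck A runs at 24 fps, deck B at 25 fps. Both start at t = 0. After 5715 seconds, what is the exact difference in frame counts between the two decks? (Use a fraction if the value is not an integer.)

A emits 24 × 5715 = 137160 frames; B emits 25 × 5715 = 142875.
Difference = 5715 frames; B is ahead of A.

5715 frames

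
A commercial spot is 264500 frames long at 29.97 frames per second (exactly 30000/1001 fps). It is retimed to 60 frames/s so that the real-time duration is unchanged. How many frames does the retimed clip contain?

529529 frames

Target frames = source frames × (target rate / source rate) = 264500 × (60)/(30000/1001) = 264500 × 1001/500 = 529529.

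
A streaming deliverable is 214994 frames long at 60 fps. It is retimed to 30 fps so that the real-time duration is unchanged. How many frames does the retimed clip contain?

107497 frames

Target frames = source frames × (target rate / source rate) = 214994 × (30)/(60) = 214994 × 1/2 = 107497.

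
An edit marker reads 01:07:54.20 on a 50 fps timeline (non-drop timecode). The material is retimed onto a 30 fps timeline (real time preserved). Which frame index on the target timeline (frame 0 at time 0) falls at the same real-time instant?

Source frame index: (1×3600 + 7×60 + 54) × 50 + 20 = 203720.
Real time: 203720 / (50) = 20372/5 s.
Target frame: (20372/5) × (30) = 122232.

frame 122232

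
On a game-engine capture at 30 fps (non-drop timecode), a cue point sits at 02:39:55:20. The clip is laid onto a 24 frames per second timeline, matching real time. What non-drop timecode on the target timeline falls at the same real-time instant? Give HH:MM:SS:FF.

Source frame index: (2×3600 + 39×60 + 55) × 30 + 20 = 287870.
Real time: 287870 / (30) = 28787/3 s.
Target frame: (28787/3) × (24) = 230296.
At 24 labels/s: frame 230296 → 02:39:55:16.

02:39:55:16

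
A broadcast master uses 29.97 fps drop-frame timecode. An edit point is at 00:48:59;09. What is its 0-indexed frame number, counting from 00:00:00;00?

88091

As if non-drop at 30 labels/s: (0 × 3600 + 48 × 60 + 59) × 30 + 9 = 88179.
Minute boundaries passed: 48; those not divisible by 10: 48 − 4 = 44; dropped labels = 2 × 44 = 88.
Actual frame index = 88179 − 88 = 88091.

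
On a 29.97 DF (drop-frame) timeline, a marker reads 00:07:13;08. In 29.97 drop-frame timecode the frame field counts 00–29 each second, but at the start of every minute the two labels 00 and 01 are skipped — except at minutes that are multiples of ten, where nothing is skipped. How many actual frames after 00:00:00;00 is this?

12984

Complete 10-minute blocks: 0, each 17982 frames → 0.
Remaining 7 whole minutes in the current block: 1800 + 6 × 1798 = 12588 frames.
Within the current minute: 13 × 30 + 8 − 2 = 396 (labels ;00/;01 skipped at this minute). Total = 0 + 12588 + 396 = 12984.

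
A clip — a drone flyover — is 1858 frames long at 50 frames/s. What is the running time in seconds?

Running time = 1858 / (50) = 37.16 s.

37.16 seconds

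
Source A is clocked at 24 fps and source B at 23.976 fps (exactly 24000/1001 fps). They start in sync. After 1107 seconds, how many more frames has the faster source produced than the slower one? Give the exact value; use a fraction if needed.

26568/1001 frames

A emits 24 × 1107 = 26568 frames; B emits 24000/1001 × 1107 = 26568000/1001.
Difference = 26568/1001 frames (≈ 26.5415); B is behind A.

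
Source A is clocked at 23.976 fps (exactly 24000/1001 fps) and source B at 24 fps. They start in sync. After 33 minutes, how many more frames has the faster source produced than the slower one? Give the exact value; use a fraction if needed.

4320/91 frames

33 min = 1980 s.
A emits 24000/1001 × 1980 = 4320000/91 frames; B emits 24 × 1980 = 47520.
Difference = 4320/91 frames (≈ 47.4725); B is ahead of A.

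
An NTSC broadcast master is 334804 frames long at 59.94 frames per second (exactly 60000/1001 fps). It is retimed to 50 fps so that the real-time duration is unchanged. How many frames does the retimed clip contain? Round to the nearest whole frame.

279282 frames

Frames at target rate = 334804 × (50) / (60000/1001) = 83784701/300 ≈ 279282.337.
Nearest whole frame: 279282.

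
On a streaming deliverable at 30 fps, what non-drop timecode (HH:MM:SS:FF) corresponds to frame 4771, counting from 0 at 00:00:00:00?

00:02:39:01

4771 ÷ 30 = 159 full seconds, remainder 1 frame.
159 s = 0 h 2 min 39 s.
Timecode: 00:02:39:01.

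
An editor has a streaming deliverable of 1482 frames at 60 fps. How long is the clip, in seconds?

Running time = 1482 / (60) = 24.7 s.

24.7 seconds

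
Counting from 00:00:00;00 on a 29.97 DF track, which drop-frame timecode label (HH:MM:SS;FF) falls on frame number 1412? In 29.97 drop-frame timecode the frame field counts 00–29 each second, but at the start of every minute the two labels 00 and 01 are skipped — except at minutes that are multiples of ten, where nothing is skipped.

00:00:47;02

Each 10-minute DF block holds 10 × 60 × 30 − 9 × 2 = 17982 frames. 1412 ÷ 17982 → 0 full blocks, remainder 1412.
Within the partial block the first minute is 1800 frames and each further minute 1798, so 0 further minute boundaries passed. Total skipped labels = 18 × 0 + 2 × 0 = 0.
Non-drop label index = 1412 + 0 = 1412; at 30 labels/s that is 00:00:47:02, i.e. DF 00:00:47;02.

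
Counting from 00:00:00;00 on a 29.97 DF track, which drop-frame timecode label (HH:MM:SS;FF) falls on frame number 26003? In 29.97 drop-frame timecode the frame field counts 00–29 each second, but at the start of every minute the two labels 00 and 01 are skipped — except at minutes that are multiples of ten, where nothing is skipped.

00:14:27;19

Ten DF minutes hold 17982 frames, so frame 26003 lies in block 1 (frames 17982–35963) with 8021 frames into that block.
The block's first minute is 1800 frames and the rest 1798 each; 8021 frames reaches minute 4, so 1 × 18 + 4 × 2 = 26 labels have been skipped so far.
Adding those back, label number 26003 + 26 = 26029 at 30 labels/s is 867 s + 19 f = 0 h 14 min 27 s frame 19, i.e. 00:14:27;19.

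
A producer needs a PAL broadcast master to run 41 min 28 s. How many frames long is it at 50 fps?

124400 frames

41 min 28 s = 2488 s.
Frames = 2488 × 50 = 124400.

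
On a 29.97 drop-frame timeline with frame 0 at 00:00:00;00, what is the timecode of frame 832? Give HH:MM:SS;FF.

00:00:27;22

Each 10-minute DF block holds 10 × 60 × 30 − 9 × 2 = 17982 frames. 832 ÷ 17982 → 0 full blocks, remainder 832.
Within the partial block the first minute is 1800 frames and each further minute 1798, so 0 further minute boundaries passed. Total skipped labels = 18 × 0 + 2 × 0 = 0.
Non-drop label index = 832 + 0 = 832; at 30 labels/s that is 00:00:27:22, i.e. DF 00:00:27;22.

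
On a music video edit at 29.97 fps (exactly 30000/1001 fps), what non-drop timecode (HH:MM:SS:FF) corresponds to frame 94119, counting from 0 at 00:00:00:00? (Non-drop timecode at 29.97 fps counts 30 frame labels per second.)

00:52:17:09

94119 ÷ 30 = 3137 full seconds, remainder 9 frames.
3137 s = 0 h 52 min 17 s.
Timecode: 00:52:17:09.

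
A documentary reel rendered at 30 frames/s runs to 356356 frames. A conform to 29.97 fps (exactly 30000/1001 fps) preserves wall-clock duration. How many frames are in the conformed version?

356000 frames

Target frames = source frames × (target rate / source rate) = 356356 × (30000/1001)/(30) = 356356 × 1000/1001 = 356000.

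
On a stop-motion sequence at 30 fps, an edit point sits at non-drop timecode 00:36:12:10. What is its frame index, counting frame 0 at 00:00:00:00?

Total seconds to the label: (0 × 3600 + 36 × 60 + 12) = 2172.
Frame index = 2172 × 30 + 10 = 65170.

frame 65170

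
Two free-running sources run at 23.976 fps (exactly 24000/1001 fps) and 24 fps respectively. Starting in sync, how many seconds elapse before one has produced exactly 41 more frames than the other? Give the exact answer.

41041/24 seconds

The gap grows by |24 − 24000/1001| = 24/1001 frames per second.
Time for a 41-frame gap: 41 ÷ (24/1001) = 41041/24 s.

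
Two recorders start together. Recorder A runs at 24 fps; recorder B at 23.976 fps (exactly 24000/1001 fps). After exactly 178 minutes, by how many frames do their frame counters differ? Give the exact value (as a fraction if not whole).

178 min = 10680 s.
A emits 24 × 10680 = 256320 frames; B emits 24000/1001 × 10680 = 256320000/1001.
Difference = 256320/1001 frames (≈ 256.0639); B is behind A.

256320/1001 frames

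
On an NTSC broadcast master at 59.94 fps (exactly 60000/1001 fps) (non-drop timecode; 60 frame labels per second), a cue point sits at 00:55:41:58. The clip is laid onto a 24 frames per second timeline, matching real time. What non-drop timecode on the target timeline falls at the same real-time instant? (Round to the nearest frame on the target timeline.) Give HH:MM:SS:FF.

Source frame index: (0×3600 + 55×60 + 41) × 60 + 58 = 200518.
Real time: 200518 / (60000/1001) = 100359259/30000 s.
Target frame: (100359259/30000) × (24) = 100359259/1250 ≈ 80287.407 → 80287.
At 24 labels/s: frame 80287 → 00:55:45:07.

00:55:45:07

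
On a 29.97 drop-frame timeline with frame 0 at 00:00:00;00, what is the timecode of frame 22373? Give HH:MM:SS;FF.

00:12:26;15

Each 10-minute DF block holds 10 × 60 × 30 − 9 × 2 = 17982 frames. 22373 ÷ 17982 → 1 full block, remainder 4391.
Within the partial block the first minute is 1800 frames and each further minute 1798, so 2 further minute boundaries passed. Total skipped labels = 18 × 1 + 2 × 2 = 22.
Non-drop label index = 22373 + 22 = 22395; at 30 labels/s that is 00:12:26:15, i.e. DF 00:12:26;15.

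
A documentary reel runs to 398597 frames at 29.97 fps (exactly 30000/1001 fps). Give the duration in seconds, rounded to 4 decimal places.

13299.8532 seconds

Running time = 398597 × 1001/30000 = 398995597/30000 s ≈ 13299.8532 s.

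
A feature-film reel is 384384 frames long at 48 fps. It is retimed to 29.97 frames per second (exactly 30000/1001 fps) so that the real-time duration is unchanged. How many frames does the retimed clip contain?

240000 frames

Target frames = source frames × (target rate / source rate) = 384384 × (30000/1001)/(48) = 384384 × 625/1001 = 240000.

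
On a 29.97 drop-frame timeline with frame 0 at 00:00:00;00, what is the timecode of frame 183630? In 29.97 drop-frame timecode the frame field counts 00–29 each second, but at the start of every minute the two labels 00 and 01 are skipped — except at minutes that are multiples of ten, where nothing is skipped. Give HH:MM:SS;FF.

01:42:07;04

Each 10-minute DF block holds 10 × 60 × 30 − 9 × 2 = 17982 frames. 183630 ÷ 17982 → 10 full blocks, remainder 3810.
Within the partial block the first minute is 1800 frames and each further minute 1798, so 2 further minute boundaries passed. Total skipped labels = 18 × 10 + 2 × 2 = 184.
Non-drop label index = 183630 + 184 = 183814; at 30 labels/s that is 01:42:07:04, i.e. DF 01:42:07;04.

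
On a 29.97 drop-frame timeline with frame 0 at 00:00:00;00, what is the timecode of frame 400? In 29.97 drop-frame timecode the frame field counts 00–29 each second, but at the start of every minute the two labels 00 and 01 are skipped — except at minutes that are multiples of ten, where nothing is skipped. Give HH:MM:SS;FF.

Each 10-minute DF block holds 10 × 60 × 30 − 9 × 2 = 17982 frames. 400 ÷ 17982 → 0 full blocks, remainder 400.
Within the partial block the first minute is 1800 frames and each further minute 1798, so 0 further minute boundaries passed. Total skipped labels = 18 × 0 + 2 × 0 = 0.
Non-drop label index = 400 + 0 = 400; at 30 labels/s that is 00:00:13:10, i.e. DF 00:00:13;10.

00:00:13;10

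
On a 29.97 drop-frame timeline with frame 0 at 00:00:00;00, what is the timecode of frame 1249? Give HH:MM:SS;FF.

00:00:41;19

Each 10-minute DF block holds 10 × 60 × 30 − 9 × 2 = 17982 frames. 1249 ÷ 17982 → 0 full blocks, remainder 1249.
Within the partial block the first minute is 1800 frames and each further minute 1798, so 0 further minute boundaries passed. Total skipped labels = 18 × 0 + 2 × 0 = 0.
Non-drop label index = 1249 + 0 = 1249; at 30 labels/s that is 00:00:41:19, i.e. DF 00:00:41;19.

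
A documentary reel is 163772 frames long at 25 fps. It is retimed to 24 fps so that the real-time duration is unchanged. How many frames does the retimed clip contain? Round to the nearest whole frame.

Frames at target rate = 163772 × (24) / (25) = 3930528/25 ≈ 157221.120.
Nearest whole frame: 157221.

157221 frames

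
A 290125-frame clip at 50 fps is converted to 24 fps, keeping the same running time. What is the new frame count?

Target frames = source frames × (target rate / source rate) = 290125 × (24)/(50) = 290125 × 12/25 = 139260.

139260 frames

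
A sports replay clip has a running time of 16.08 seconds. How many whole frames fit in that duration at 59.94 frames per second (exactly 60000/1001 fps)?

963 frames

Frames = 16.08 × 60000/1001 = 964800/1001 ≈ 963.8362.
Complete frames: 963.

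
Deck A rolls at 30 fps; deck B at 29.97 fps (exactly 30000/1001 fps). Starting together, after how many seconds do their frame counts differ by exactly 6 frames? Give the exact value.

The gap grows by |30000/1001 − 30| = 30/1001 frames per second.
Time for a 6-frame gap: 6 ÷ (30/1001) = 200.2 s.

200.2 seconds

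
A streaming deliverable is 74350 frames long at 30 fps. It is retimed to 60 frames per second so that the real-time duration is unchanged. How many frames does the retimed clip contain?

148700 frames

Target frames = source frames × (target rate / source rate) = 74350 × (60)/(30) = 74350 × 2 = 148700.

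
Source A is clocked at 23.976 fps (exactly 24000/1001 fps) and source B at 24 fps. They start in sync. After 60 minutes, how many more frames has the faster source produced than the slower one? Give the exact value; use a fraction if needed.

60 min = 3600 s.
A emits 24000/1001 × 3600 = 86400000/1001 frames; B emits 24 × 3600 = 86400.
Difference = 86400/1001 frames (≈ 86.3137); B is ahead of A.

86400/1001 frames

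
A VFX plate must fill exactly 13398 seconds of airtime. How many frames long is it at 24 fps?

Frames = 13398 × 24 = 321552.

321552 frames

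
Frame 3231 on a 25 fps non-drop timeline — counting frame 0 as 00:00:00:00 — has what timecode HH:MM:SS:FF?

00:02:09:06

3231 ÷ 25 = 129 full seconds, remainder 6 frames.
129 s = 0 h 2 min 9 s.
Timecode: 00:02:09:06.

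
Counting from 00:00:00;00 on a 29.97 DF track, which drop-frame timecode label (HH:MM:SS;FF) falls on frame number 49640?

00:27:36;10

Ten DF minutes hold 17982 frames, so frame 49640 lies in block 2 (frames 35964–53945) with 13676 frames into that block.
The block's first minute is 1800 frames and the rest 1798 each; 13676 frames reaches minute 7, so 2 × 18 + 7 × 2 = 50 labels have been skipped so far.
Adding those back, label number 49640 + 50 = 49690 at 30 labels/s is 1656 s + 10 f = 0 h 27 min 36 s frame 10, i.e. 00:27:36;10.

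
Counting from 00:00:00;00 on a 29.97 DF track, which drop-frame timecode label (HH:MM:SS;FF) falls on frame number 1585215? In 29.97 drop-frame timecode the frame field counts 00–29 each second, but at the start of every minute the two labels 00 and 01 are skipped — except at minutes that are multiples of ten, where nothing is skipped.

14:41:33;11

Each 10-minute DF block holds 10 × 60 × 30 − 9 × 2 = 17982 frames. 1585215 ÷ 17982 → 88 full blocks, remainder 2799.
Within the partial block the first minute is 1800 frames and each further minute 1798, so 1 further minute boundary passed. Total skipped labels = 18 × 88 + 2 × 1 = 1586.
Non-drop label index = 1585215 + 1586 = 1586801; at 30 labels/s that is 14:41:33:11, i.e. DF 14:41:33;11.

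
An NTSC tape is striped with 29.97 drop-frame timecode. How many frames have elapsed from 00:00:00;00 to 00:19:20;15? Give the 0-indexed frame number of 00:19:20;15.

As if non-drop at 30 labels/s: (0 × 3600 + 19 × 60 + 20) × 30 + 15 = 34815.
Minute boundaries passed: 19; those not divisible by 10: 19 − 1 = 18; dropped labels = 2 × 18 = 36.
Actual frame index = 34815 − 36 = 34779.

34779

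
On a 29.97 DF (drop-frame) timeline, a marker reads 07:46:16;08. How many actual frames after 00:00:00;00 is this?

As if non-drop at 30 labels/s: (7 × 3600 + 46 × 60 + 16) × 30 + 8 = 839288.
Minute boundaries passed: 466; those not divisible by 10: 466 − 46 = 420; dropped labels = 2 × 420 = 840.
Actual frame index = 839288 − 840 = 838448.

838448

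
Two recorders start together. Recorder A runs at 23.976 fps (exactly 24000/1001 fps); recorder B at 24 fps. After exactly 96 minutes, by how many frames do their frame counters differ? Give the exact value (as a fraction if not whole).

96 min = 5760 s.
A emits 24000/1001 × 5760 = 138240000/1001 frames; B emits 24 × 5760 = 138240.
Difference = 138240/1001 frames (≈ 138.1019); B is ahead of A.

138240/1001 frames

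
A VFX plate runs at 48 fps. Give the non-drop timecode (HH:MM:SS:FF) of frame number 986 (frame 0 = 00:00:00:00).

986 ÷ 48 = 20 full seconds, remainder 26 frames.
20 s = 0 h 0 min 20 s.
Timecode: 00:00:20:26.

00:00:20:26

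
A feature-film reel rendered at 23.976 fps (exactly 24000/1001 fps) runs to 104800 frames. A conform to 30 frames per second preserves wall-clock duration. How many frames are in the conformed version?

Target frames = source frames × (target rate / source rate) = 104800 × (30)/(24000/1001) = 104800 × 1001/800 = 131131.

131131 frames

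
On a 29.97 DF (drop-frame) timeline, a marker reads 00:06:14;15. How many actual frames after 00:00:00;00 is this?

11223

As if non-drop at 30 labels/s: (0 × 3600 + 6 × 60 + 14) × 30 + 15 = 11235.
Minute boundaries passed: 6; those not divisible by 10: 6 − 0 = 6; dropped labels = 2 × 6 = 12.
Actual frame index = 11235 − 12 = 11223.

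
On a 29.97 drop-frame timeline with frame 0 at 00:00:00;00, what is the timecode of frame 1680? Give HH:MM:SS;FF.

Each 10-minute DF block holds 10 × 60 × 30 − 9 × 2 = 17982 frames. 1680 ÷ 17982 → 0 full blocks, remainder 1680.
Within the partial block the first minute is 1800 frames and each further minute 1798, so 0 further minute boundaries passed. Total skipped labels = 18 × 0 + 2 × 0 = 0.
Non-drop label index = 1680 + 0 = 1680; at 30 labels/s that is 00:00:56:00, i.e. DF 00:00:56;00.

00:00:56;00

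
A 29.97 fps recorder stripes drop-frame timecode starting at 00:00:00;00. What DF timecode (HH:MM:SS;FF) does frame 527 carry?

00:00:17;17

Each 10-minute DF block holds 10 × 60 × 30 − 9 × 2 = 17982 frames. 527 ÷ 17982 → 0 full blocks, remainder 527.
Within the partial block the first minute is 1800 frames and each further minute 1798, so 0 further minute boundaries passed. Total skipped labels = 18 × 0 + 2 × 0 = 0.
Non-drop label index = 527 + 0 = 527; at 30 labels/s that is 00:00:17:17, i.e. DF 00:00:17;17.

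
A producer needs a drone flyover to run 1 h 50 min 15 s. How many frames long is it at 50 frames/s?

330750 frames

1 h 50 min 15 s = 6615 s.
Frames = 6615 × 50 = 330750.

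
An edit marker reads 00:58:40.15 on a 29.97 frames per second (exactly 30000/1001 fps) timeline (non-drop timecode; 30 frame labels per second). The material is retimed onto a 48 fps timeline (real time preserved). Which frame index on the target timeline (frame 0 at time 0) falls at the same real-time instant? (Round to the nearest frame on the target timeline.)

Source frame index: (0×3600 + 58×60 + 40) × 30 + 15 = 105615.
Real time: 105615 / (30000/1001) = 7048041/2000 s.
Target frame: (7048041/2000) × (48) = 21144123/125 ≈ 169152.984 → 169153.

frame 169153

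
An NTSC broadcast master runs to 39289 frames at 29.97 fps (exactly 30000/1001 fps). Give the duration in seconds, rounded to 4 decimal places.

1310.9430 seconds

Running time = 39289 × 1001/30000 = 39328289/30000 s ≈ 1310.9430 s.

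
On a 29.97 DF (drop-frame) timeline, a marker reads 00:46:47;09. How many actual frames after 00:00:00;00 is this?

84135

Complete 10-minute blocks: 4, each 17982 frames → 71928.
Remaining 6 whole minutes in the current block: 1800 + 5 × 1798 = 10790 frames.
Within the current minute: 47 × 30 + 9 − 2 = 1417 (labels ;00/;01 skipped at this minute). Total = 71928 + 10790 + 1417 = 84135.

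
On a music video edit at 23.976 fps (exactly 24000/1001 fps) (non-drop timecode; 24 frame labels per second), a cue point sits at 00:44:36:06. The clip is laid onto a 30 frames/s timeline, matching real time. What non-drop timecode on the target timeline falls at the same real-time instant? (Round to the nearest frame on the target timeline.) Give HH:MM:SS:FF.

Source frame index: (0×3600 + 44×60 + 36) × 24 + 6 = 64230.
Real time: 64230 / (24000/1001) = 2143141/800 s.
Target frame: (2143141/800) × (30) = 6429423/80 ≈ 80367.788 → 80368.
At 30 labels/s: frame 80368 → 00:44:38:28.

00:44:38:28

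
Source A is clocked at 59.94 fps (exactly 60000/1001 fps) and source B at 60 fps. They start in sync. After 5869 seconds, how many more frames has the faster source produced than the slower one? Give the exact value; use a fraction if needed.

352140/1001 frames

A emits 60000/1001 × 5869 = 352140000/1001 frames; B emits 60 × 5869 = 352140.
Difference = 352140/1001 frames (≈ 351.7882); B is ahead of A.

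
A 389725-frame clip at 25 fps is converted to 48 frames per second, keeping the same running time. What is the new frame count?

748272 frames

Target frames = source frames × (target rate / source rate) = 389725 × (48)/(25) = 389725 × 48/25 = 748272.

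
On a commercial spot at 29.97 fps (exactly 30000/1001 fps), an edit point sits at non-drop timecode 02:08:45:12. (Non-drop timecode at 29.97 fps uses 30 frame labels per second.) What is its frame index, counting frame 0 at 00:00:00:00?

frame 231762

Total seconds to the label: (2 × 3600 + 8 × 60 + 45) = 7725.
Frame index = 7725 × 30 + 12 = 231762.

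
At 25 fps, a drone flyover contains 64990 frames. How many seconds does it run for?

Running time = 64990 / (25) = 2599.6 s.

2599.6 seconds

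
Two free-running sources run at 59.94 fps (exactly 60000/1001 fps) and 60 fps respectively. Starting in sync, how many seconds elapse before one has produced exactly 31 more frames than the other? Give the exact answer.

31031/60 seconds

The gap grows by |60 − 60000/1001| = 60/1001 frames per second.
Time for a 31-frame gap: 31 ÷ (60/1001) = 31031/60 s.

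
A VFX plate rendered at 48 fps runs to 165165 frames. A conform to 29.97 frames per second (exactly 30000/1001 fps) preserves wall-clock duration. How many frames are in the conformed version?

103125 frames

Target frames = source frames × (target rate / source rate) = 165165 × (30000/1001)/(48) = 165165 × 625/1001 = 103125.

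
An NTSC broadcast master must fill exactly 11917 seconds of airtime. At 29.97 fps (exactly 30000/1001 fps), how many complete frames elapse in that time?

Frames = 11917 × 30000/1001 = 357510000/1001 ≈ 357152.8472.
Complete frames: 357152.

357152 frames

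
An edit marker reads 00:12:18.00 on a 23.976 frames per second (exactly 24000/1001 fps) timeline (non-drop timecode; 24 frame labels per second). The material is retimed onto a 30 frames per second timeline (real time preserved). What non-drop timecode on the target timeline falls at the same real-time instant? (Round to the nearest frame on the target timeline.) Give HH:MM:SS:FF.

00:12:18:22

Source frame index: (0×3600 + 12×60 + 18) × 24 + 0 = 17712.
Real time: 17712 / (24000/1001) = 369369/500 s.
Target frame: (369369/500) × (30) = 1108107/50 ≈ 22162.140 → 22162.
At 30 labels/s: frame 22162 → 00:12:18:22.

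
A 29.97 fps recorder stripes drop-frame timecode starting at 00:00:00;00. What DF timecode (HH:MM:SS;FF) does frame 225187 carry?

02:05:13;23

Ten DF minutes hold 17982 frames, so frame 225187 lies in block 12 (frames 215784–233765) with 9403 frames into that block.
The block's first minute is 1800 frames and the rest 1798 each; 9403 frames reaches minute 5, so 12 × 18 + 5 × 2 = 226 labels have been skipped so far.
Adding those back, label number 225187 + 226 = 225413 at 30 labels/s is 7513 s + 23 f = 2 h 5 min 13 s frame 23, i.e. 02:05:13;23.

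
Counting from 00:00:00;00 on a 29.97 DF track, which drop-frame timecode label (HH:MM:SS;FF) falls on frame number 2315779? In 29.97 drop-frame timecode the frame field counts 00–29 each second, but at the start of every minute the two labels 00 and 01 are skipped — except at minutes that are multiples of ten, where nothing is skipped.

21:27:49;27

Each 10-minute DF block holds 10 × 60 × 30 − 9 × 2 = 17982 frames. 2315779 ÷ 17982 → 128 full blocks, remainder 14083.
Within the partial block the first minute is 1800 frames and each further minute 1798, so 7 further minute boundaries passed. Total skipped labels = 18 × 128 + 2 × 7 = 2318.
Non-drop label index = 2315779 + 2318 = 2318097; at 30 labels/s that is 21:27:49:27, i.e. DF 21:27:49;27.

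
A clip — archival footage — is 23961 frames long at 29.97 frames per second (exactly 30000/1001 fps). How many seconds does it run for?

Running time = 23961 / (30000/1001) = 799.4987 s.

799.4987 seconds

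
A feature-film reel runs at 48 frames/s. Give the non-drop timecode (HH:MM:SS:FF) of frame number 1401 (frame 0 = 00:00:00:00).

1401 ÷ 48 = 29 full seconds, remainder 9 frames.
29 s = 0 h 0 min 29 s.
Timecode: 00:00:29:09.

00:00:29:09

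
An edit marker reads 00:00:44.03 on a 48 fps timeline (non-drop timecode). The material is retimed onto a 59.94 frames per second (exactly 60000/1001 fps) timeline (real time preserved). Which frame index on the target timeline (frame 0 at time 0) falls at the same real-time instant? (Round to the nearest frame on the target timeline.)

Source frame index: (0×3600 + 0×60 + 44) × 48 + 3 = 2115.
Real time: 2115 / (48) = 705/16 s.
Target frame: (705/16) × (60000/1001) = 2643750/1001 ≈ 2641.109 → 2641.

frame 2641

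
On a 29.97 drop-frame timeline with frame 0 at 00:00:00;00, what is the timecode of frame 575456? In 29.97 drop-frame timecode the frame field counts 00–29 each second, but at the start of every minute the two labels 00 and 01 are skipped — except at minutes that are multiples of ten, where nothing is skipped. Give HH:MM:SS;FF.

05:20:01;02

Ten DF minutes hold 17982 frames, so frame 575456 lies in block 32 (frames 575424–593405) with 32 frames into that block.
The block's first minute is 1800 frames and the rest 1798 each; 32 frames reaches minute 0, so 32 × 18 + 0 × 2 = 576 labels have been skipped so far.
Adding those back, label number 575456 + 576 = 576032 at 30 labels/s is 19201 s + 2 f = 5 h 20 min 1 s frame 2, i.e. 05:20:01;02.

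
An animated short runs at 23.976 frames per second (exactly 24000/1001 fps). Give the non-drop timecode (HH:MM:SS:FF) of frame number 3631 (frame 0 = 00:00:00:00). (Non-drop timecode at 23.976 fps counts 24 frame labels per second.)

00:02:31:07

3631 ÷ 24 = 151 full seconds, remainder 7 frames.
151 s = 0 h 2 min 31 s.
Timecode: 00:02:31:07.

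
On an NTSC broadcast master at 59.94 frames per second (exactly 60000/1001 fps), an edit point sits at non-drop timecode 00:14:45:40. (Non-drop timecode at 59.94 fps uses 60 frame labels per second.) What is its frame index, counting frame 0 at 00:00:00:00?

Total seconds to the label: (0 × 3600 + 14 × 60 + 45) = 885.
Frame index = 885 × 60 + 40 = 53140.

53140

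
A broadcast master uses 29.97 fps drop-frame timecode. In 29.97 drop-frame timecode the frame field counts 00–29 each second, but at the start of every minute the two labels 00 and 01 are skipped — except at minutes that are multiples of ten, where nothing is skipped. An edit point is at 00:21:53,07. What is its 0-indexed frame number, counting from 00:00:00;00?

Complete 10-minute blocks: 2, each 17982 frames → 35964.
Remaining 1 whole minute in the current block: 1800 + 0 × 1798 = 1800 frames.
Within the current minute: 53 × 30 + 7 − 2 = 1595 (labels ;00/;01 skipped at this minute). Total = 35964 + 1800 + 1595 = 39359.

39359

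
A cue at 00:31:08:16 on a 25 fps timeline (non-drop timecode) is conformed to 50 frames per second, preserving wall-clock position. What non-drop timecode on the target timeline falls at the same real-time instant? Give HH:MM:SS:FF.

Source frame index: (0×3600 + 31×60 + 8) × 25 + 16 = 46716.
Real time: 46716 / (25) = 46716/25 s.
Target frame: (46716/25) × (50) = 93432.
At 50 labels/s: frame 93432 → 00:31:08:32.

00:31:08:32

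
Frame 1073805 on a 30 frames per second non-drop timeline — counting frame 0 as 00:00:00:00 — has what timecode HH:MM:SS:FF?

1073805 ÷ 30 = 35793 full seconds, remainder 15 frames.
35793 s = 9 h 56 min 33 s.
Timecode: 09:56:33:15.

09:56:33:15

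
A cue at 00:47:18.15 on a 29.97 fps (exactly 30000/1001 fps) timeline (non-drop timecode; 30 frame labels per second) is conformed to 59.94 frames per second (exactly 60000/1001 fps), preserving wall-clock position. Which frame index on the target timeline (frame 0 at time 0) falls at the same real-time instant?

Source frame index: (0×3600 + 47×60 + 18) × 30 + 15 = 85155.
Real time: 85155 / (30000/1001) = 5682677/2000 s.
Target frame: (5682677/2000) × (60000/1001) = 170310.

frame 170310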